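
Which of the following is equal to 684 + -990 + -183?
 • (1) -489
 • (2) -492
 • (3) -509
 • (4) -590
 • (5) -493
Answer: 1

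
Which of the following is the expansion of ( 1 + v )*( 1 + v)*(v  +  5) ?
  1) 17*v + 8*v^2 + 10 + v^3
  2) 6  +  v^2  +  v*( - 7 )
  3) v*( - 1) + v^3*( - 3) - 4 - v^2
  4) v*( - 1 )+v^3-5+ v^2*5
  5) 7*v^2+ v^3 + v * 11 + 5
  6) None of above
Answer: 5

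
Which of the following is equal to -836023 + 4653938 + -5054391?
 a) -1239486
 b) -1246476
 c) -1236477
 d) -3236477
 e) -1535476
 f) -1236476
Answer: f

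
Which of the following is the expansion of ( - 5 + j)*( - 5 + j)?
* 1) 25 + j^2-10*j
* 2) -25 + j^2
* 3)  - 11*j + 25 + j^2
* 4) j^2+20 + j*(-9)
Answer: 1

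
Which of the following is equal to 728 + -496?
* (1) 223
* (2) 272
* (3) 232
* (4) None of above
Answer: 3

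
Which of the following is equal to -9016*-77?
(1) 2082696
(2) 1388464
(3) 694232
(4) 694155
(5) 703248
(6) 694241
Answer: 3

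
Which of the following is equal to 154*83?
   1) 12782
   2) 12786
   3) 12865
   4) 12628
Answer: 1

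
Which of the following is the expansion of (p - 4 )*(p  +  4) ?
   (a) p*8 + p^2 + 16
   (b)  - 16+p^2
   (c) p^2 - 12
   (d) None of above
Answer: b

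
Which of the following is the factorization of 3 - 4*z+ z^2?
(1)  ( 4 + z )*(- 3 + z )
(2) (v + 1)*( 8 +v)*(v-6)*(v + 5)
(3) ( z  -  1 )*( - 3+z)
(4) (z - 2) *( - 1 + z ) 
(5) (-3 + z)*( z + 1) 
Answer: 3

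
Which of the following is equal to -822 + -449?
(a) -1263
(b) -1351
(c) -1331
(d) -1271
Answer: d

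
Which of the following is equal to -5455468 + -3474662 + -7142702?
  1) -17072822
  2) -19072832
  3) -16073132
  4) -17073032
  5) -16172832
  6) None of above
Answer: 6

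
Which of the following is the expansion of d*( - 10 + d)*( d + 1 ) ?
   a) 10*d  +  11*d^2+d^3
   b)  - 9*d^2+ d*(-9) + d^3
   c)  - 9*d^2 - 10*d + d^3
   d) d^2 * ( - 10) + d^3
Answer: c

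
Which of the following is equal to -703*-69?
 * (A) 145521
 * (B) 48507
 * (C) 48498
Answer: B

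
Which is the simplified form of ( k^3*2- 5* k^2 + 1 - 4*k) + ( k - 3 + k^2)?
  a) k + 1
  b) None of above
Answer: b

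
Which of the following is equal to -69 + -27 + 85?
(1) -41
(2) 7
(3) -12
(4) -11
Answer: 4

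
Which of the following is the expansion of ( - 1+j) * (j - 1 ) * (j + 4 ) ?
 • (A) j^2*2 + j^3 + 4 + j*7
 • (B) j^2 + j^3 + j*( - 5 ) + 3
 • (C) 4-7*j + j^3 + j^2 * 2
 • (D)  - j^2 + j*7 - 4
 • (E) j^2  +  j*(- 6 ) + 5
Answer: C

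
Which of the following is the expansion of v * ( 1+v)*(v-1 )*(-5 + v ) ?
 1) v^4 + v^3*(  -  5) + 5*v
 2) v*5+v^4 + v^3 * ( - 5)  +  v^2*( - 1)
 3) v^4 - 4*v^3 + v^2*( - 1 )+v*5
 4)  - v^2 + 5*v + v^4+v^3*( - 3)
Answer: 2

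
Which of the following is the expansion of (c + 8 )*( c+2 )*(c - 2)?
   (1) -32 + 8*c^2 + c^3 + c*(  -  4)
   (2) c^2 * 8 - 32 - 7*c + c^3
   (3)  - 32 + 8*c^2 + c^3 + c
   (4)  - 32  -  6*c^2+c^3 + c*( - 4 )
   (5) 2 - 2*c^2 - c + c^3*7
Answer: 1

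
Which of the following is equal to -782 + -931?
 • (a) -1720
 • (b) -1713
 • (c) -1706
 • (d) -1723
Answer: b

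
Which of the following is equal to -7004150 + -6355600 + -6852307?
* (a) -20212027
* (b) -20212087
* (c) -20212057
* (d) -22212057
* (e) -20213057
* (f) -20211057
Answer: c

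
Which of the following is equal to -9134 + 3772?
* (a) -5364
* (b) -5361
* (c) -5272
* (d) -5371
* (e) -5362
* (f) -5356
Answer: e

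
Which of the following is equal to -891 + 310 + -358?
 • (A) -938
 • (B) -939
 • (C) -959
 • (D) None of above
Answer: B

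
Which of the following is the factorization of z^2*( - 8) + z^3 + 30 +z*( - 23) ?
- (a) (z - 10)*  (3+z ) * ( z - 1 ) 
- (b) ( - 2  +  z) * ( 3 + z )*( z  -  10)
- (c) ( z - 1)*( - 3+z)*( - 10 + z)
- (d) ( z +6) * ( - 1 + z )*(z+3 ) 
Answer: a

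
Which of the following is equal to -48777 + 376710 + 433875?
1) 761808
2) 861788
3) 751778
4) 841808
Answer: 1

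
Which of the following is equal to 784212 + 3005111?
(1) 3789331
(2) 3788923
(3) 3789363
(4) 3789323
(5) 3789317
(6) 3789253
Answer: 4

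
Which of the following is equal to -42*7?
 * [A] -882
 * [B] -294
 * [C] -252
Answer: B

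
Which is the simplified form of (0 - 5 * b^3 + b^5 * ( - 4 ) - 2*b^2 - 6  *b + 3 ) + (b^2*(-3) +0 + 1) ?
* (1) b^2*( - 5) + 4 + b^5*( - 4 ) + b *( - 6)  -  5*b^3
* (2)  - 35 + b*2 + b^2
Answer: 1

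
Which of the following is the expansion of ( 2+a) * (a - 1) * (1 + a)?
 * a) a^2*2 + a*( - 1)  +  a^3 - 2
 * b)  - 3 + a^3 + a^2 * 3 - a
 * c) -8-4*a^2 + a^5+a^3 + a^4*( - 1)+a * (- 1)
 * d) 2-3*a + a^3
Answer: a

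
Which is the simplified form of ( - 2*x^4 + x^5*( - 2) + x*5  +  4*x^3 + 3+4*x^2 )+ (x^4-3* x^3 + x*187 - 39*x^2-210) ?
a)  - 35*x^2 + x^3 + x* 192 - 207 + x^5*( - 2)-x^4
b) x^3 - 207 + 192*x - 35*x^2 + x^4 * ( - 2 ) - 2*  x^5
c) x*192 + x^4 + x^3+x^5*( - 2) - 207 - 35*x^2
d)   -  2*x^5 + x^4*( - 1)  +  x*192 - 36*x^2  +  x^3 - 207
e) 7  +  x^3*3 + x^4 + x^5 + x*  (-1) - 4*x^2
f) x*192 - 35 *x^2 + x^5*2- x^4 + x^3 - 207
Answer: a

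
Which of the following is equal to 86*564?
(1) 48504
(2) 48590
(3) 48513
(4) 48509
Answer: 1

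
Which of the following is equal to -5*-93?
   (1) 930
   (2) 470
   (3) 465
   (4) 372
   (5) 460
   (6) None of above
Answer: 3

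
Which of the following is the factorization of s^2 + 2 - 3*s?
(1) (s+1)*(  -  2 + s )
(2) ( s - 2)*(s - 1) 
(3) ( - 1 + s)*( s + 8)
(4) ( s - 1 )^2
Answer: 2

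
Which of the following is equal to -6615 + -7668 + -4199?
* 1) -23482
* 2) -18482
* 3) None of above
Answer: 2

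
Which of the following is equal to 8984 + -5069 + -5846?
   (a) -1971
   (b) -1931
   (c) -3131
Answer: b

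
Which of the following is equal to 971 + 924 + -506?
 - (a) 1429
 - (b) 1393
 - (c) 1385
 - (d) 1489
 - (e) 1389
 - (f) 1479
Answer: e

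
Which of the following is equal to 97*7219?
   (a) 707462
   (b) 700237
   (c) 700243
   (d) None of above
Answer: c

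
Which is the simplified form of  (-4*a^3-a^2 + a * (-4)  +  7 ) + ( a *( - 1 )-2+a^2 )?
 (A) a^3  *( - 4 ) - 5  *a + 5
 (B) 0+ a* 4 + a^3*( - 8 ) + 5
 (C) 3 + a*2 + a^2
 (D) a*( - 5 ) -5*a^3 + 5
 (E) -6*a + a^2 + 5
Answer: A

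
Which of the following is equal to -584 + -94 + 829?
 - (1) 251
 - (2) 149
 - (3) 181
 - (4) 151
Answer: 4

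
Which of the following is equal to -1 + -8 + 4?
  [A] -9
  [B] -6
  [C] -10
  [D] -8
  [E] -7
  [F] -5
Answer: F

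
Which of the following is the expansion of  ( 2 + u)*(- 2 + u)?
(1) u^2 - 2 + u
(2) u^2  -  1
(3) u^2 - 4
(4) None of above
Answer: 3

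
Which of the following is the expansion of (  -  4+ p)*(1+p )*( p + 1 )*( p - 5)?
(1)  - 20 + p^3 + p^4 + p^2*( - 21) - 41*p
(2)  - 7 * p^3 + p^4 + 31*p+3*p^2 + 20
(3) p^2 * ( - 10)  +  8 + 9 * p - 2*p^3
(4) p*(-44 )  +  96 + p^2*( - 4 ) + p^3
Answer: 2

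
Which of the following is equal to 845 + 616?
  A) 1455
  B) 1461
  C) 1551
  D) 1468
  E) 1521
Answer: B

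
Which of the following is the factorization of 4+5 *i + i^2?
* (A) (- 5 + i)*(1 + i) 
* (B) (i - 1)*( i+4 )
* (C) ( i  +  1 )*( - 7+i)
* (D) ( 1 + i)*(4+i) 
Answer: D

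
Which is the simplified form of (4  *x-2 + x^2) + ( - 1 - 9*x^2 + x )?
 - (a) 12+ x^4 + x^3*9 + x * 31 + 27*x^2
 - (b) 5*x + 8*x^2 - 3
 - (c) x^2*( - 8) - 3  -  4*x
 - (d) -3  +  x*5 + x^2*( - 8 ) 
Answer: d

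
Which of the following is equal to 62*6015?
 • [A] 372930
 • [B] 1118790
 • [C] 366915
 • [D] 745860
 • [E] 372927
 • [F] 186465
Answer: A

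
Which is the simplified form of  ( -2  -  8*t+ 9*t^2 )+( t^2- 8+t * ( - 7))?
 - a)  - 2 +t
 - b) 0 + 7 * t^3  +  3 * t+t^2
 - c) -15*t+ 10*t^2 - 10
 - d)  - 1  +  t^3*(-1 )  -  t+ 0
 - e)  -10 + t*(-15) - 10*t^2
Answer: c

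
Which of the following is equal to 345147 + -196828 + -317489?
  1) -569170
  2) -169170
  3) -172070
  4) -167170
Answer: 2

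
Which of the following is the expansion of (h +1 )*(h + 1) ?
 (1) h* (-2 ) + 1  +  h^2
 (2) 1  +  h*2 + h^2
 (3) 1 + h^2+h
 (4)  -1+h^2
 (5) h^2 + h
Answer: 2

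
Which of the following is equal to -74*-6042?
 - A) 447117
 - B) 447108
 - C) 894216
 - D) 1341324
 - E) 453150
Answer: B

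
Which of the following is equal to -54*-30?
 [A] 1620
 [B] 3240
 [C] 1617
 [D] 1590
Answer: A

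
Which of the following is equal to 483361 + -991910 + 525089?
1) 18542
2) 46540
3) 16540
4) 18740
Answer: 3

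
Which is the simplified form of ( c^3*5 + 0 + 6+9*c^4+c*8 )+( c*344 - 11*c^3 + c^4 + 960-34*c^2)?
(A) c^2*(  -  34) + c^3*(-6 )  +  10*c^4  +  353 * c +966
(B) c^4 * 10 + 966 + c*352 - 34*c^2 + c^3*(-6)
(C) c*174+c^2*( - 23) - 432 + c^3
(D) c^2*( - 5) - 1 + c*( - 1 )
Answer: B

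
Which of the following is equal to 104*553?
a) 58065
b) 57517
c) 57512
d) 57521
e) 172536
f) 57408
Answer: c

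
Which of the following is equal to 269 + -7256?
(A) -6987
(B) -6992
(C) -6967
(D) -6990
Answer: A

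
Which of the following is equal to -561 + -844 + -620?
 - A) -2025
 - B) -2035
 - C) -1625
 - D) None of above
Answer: A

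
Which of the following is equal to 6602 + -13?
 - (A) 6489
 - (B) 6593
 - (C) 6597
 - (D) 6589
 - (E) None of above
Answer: D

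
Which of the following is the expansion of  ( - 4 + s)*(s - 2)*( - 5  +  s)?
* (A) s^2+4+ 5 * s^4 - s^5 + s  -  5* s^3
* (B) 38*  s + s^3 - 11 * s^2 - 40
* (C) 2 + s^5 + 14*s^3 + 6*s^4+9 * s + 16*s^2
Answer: B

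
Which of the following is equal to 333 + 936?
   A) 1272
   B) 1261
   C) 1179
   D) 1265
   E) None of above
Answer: E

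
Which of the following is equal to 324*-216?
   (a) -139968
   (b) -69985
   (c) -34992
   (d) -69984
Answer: d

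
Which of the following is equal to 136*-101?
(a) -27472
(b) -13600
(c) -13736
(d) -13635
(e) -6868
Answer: c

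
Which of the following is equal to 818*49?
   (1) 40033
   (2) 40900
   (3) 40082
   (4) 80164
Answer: 3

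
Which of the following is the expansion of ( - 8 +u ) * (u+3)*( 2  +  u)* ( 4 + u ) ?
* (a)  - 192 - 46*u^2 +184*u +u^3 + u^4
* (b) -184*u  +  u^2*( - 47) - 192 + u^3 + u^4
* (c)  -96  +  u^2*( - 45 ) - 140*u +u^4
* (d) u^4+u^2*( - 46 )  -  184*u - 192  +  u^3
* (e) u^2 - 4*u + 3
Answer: d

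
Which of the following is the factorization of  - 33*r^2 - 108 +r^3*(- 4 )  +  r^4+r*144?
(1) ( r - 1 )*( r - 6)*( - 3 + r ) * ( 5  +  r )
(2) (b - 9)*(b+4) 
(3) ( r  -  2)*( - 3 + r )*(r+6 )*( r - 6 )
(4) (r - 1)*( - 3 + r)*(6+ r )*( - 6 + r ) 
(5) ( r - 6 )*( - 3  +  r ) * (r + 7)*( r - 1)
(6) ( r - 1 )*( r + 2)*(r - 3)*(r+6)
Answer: 4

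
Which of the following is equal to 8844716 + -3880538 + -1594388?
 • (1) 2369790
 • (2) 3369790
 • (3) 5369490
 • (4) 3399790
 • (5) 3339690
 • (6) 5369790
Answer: 2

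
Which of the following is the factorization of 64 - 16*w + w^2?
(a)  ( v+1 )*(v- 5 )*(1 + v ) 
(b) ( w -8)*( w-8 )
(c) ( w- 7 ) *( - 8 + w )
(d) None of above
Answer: b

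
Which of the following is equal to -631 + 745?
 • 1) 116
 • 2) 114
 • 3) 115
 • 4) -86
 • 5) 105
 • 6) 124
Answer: 2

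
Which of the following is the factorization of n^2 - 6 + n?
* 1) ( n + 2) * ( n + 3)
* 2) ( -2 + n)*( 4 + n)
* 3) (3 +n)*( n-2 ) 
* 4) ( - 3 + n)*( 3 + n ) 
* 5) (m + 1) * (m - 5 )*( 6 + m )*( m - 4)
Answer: 3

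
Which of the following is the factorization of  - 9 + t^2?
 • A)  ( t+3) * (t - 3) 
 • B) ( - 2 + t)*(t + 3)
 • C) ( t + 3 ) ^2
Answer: A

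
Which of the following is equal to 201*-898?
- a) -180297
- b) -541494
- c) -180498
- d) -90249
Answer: c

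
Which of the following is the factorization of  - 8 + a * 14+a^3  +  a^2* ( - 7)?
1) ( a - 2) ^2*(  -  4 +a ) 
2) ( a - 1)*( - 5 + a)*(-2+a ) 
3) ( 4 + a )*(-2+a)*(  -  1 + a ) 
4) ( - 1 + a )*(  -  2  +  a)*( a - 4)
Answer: 4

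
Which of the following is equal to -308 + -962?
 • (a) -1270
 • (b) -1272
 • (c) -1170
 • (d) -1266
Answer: a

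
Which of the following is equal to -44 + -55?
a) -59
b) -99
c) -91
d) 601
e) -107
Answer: b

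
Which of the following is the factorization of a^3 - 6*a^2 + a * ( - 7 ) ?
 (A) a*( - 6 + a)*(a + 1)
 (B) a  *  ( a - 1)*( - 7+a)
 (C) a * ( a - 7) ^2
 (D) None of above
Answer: D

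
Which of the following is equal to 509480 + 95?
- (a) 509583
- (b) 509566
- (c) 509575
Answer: c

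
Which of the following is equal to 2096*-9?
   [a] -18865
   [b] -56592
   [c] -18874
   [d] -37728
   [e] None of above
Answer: e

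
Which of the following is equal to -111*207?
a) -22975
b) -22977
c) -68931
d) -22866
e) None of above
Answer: b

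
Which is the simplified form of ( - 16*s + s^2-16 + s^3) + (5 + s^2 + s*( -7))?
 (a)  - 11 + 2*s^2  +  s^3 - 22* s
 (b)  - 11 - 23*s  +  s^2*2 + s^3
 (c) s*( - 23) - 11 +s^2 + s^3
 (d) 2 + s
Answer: b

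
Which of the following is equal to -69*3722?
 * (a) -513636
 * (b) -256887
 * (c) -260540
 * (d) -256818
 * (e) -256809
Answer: d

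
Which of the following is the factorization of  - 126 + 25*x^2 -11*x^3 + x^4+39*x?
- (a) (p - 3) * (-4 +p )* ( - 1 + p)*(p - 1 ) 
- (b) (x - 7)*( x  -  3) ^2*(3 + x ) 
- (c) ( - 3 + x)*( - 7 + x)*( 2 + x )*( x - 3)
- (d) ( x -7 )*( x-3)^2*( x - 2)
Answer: c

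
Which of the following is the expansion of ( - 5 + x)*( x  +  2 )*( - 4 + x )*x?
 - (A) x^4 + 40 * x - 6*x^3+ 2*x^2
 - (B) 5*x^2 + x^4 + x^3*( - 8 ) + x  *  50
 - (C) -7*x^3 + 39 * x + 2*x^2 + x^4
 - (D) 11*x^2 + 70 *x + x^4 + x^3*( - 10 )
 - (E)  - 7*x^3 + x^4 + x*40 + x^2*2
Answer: E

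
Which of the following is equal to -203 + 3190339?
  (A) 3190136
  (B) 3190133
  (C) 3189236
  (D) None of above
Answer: A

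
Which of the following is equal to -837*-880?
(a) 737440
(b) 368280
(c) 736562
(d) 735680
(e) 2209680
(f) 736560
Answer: f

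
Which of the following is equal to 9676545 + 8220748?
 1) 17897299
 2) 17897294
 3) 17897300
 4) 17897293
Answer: 4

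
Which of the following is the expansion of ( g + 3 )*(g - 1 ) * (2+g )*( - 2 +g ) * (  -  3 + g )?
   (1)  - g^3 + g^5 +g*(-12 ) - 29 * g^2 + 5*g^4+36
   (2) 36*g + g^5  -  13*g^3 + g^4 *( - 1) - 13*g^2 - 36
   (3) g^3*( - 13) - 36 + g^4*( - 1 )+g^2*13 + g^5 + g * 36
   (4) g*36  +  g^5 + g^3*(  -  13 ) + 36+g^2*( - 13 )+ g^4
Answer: 3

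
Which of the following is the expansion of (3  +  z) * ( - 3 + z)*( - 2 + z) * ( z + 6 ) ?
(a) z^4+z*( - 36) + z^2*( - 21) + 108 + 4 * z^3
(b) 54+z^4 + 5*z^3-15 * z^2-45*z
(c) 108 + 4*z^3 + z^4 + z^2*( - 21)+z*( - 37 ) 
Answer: a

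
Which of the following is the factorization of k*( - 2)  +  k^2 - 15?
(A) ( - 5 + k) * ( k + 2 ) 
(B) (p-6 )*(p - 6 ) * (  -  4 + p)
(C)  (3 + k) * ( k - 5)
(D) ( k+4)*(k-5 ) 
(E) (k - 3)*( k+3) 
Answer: C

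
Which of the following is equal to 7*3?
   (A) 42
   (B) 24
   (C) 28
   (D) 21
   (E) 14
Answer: D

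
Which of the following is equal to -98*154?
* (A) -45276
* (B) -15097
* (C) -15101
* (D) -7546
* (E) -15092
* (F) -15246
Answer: E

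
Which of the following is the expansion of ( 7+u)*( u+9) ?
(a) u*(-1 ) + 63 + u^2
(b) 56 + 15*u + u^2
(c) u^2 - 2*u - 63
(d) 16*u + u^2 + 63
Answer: d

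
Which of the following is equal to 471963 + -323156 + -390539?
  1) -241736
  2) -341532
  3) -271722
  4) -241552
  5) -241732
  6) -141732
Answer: 5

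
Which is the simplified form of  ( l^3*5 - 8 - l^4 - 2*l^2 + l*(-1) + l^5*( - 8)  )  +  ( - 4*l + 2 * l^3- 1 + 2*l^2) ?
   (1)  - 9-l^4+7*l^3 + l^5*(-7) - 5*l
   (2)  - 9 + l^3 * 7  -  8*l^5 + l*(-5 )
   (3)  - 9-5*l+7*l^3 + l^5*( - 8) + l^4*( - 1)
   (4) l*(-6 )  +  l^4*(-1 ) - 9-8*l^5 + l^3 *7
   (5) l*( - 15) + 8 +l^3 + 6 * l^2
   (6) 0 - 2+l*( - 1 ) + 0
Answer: 3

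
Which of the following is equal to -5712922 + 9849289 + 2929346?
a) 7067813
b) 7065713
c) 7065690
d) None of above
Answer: b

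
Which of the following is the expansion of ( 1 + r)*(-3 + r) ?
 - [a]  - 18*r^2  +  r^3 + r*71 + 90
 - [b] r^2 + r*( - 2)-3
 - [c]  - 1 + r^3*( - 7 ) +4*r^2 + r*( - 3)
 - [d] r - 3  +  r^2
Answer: b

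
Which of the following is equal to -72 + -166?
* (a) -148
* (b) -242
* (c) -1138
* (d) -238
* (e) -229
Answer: d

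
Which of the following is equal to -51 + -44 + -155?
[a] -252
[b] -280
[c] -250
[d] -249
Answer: c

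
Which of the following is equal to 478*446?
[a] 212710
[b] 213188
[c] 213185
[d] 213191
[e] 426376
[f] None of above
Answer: b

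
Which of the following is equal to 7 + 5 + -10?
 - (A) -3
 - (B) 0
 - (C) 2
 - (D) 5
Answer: C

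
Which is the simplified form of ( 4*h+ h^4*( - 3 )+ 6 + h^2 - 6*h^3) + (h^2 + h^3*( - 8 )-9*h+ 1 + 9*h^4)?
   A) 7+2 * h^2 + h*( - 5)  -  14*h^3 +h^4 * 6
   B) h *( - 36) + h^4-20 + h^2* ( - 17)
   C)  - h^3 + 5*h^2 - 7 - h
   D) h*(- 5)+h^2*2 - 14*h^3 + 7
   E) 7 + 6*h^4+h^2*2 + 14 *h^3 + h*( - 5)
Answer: A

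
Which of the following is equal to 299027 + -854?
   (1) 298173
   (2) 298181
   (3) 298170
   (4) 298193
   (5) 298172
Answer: 1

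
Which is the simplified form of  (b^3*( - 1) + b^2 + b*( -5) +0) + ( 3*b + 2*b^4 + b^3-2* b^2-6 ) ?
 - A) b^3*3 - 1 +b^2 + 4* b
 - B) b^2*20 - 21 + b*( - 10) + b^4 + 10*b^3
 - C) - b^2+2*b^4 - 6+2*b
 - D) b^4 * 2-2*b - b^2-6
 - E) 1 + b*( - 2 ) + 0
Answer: D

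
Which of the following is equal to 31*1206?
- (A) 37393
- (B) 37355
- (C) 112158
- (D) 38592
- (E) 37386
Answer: E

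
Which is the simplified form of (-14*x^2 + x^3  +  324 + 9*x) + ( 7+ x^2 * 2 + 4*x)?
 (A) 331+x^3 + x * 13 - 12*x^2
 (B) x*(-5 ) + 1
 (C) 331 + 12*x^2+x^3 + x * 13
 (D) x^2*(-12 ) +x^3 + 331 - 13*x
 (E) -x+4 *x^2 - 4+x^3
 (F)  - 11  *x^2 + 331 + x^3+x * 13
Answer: A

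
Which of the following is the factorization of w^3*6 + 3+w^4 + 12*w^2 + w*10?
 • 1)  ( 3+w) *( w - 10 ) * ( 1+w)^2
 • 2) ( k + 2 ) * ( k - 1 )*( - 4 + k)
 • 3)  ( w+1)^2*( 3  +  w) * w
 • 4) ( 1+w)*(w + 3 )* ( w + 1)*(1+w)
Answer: 4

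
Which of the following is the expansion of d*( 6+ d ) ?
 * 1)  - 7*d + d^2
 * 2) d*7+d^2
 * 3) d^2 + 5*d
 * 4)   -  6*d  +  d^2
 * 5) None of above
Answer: 5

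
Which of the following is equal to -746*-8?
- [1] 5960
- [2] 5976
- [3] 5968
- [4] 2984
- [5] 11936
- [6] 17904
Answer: 3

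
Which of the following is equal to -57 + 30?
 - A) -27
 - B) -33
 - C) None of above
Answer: A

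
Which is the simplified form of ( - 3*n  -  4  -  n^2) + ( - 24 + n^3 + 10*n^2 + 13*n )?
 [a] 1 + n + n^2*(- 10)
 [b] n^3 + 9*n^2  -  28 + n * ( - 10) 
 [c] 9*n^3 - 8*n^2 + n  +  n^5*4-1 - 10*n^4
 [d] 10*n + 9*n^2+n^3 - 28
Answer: d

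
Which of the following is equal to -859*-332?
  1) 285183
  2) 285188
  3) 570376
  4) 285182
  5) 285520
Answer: 2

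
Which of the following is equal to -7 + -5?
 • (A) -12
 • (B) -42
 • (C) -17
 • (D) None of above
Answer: A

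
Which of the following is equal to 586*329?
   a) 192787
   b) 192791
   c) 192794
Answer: c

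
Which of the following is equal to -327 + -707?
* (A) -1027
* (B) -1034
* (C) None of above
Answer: B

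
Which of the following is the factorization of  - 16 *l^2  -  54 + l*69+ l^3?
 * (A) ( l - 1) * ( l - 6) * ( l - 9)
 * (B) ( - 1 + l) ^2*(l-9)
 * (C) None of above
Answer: A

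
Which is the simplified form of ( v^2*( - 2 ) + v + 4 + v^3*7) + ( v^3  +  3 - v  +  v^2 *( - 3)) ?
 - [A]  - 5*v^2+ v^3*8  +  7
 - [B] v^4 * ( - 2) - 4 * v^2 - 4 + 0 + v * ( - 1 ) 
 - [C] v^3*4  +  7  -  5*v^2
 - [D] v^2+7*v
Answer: A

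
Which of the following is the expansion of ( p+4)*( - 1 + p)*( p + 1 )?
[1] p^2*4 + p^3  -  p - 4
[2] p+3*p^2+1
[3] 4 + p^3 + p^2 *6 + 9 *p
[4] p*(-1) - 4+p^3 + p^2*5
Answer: 1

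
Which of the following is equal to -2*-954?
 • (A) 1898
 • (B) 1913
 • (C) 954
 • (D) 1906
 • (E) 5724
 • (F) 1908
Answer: F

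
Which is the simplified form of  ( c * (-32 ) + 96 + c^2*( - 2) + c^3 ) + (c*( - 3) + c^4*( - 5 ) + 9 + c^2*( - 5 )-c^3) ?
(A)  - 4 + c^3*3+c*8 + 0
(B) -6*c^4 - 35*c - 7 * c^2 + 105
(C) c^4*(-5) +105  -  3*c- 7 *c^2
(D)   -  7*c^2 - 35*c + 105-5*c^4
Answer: D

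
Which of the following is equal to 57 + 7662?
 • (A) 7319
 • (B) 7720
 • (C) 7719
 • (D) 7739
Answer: C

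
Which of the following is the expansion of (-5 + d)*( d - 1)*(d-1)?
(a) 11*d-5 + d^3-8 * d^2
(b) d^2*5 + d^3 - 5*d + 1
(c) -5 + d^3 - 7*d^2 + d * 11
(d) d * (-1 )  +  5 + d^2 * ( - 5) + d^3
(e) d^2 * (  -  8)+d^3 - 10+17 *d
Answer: c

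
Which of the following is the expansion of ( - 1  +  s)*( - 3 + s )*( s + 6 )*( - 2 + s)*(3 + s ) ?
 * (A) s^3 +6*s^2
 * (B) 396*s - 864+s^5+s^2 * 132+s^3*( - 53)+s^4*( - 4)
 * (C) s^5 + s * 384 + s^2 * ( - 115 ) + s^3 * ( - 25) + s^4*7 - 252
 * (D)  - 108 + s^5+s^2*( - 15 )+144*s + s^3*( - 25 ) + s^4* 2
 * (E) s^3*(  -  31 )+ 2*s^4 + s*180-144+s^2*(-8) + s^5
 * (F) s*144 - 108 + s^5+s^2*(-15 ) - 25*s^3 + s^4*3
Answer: F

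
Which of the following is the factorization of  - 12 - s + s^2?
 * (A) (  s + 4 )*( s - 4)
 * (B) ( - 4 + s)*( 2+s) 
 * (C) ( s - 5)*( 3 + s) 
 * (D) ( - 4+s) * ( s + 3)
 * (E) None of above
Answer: D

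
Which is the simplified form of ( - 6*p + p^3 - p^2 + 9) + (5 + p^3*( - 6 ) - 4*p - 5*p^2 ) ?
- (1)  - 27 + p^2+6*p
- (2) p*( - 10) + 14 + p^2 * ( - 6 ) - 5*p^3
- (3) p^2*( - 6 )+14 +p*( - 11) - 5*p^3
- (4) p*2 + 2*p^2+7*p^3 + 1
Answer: 2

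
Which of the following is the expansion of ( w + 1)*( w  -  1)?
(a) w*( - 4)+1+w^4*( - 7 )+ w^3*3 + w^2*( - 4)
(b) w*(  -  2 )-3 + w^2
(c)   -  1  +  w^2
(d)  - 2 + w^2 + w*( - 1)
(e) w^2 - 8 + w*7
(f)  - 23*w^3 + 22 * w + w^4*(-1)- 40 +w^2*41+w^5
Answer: c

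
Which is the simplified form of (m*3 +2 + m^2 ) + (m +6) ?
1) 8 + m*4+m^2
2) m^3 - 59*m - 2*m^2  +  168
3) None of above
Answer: 1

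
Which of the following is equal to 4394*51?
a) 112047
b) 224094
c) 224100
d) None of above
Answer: b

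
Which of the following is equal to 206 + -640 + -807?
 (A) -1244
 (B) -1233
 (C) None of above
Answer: C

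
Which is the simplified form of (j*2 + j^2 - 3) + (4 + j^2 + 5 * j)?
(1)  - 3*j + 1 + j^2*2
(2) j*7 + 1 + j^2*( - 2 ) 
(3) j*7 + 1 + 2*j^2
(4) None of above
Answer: 3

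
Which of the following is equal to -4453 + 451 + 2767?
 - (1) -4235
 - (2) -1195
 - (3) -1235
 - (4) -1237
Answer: 3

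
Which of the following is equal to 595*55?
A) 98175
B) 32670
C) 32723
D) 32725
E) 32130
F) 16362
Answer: D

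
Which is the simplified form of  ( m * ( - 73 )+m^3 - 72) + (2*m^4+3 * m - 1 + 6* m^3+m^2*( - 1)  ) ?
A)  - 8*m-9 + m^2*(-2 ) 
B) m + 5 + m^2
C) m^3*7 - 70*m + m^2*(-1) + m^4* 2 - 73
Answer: C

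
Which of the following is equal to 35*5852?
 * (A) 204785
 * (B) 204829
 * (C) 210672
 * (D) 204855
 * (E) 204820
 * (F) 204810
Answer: E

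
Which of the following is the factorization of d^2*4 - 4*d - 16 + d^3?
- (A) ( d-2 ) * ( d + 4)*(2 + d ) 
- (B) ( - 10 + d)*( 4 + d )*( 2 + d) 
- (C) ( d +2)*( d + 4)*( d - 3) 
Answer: A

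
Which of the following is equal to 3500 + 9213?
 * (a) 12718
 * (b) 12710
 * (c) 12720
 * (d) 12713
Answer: d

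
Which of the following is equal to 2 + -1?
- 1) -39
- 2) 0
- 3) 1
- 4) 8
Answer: 3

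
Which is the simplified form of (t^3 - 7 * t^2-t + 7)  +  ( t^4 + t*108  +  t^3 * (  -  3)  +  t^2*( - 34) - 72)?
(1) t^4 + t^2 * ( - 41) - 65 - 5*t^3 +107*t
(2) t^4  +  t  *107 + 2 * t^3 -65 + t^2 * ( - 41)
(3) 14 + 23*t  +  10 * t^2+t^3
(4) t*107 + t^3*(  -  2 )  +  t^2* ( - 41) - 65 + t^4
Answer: 4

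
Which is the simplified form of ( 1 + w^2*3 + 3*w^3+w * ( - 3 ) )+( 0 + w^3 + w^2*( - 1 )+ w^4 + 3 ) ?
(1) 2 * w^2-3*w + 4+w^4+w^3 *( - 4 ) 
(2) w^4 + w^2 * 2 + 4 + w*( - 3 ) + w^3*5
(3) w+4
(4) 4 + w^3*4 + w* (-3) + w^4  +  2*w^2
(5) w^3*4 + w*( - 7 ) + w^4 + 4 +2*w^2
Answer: 4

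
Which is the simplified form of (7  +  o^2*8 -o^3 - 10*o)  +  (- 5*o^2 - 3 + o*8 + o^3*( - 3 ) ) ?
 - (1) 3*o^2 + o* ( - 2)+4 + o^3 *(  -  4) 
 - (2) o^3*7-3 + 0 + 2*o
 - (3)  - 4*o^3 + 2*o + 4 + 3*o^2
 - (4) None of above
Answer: 1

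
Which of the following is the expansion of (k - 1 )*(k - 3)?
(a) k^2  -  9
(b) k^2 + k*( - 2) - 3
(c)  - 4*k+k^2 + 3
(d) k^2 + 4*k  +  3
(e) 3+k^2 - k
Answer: c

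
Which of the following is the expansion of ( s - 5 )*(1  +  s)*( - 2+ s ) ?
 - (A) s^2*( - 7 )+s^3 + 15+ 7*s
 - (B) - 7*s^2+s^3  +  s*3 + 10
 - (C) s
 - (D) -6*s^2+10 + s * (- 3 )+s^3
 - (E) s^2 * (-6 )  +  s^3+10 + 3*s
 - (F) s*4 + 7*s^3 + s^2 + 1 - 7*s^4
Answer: E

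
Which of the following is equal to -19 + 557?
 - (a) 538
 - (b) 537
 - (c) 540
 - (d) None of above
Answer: a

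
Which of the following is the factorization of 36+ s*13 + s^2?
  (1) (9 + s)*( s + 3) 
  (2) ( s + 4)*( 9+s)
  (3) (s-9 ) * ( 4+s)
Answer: 2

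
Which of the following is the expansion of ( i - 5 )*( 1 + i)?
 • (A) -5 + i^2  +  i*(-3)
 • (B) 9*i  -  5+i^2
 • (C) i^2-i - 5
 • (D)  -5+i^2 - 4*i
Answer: D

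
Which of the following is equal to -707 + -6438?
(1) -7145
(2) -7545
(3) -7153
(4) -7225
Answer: 1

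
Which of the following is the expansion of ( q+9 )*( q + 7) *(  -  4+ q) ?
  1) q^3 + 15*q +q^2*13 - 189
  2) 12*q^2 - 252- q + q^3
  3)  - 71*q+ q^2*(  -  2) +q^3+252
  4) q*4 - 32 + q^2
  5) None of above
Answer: 2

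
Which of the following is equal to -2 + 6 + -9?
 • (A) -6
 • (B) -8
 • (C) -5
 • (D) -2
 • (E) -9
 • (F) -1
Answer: C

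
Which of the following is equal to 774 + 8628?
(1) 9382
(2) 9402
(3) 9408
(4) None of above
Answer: 2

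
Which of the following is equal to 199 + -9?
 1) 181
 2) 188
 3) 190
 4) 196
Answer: 3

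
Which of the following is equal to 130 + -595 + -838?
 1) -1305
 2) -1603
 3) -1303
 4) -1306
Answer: 3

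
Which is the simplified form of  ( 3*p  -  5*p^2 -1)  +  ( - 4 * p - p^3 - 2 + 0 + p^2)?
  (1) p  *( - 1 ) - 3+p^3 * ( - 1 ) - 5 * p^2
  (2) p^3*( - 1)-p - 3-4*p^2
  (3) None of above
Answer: 2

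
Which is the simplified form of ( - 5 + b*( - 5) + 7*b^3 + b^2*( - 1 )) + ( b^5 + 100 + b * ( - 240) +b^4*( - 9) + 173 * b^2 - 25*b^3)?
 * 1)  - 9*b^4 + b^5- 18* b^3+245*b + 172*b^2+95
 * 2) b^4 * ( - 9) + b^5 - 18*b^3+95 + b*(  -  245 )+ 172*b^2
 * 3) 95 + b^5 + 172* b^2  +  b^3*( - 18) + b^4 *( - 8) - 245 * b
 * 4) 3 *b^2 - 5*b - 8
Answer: 2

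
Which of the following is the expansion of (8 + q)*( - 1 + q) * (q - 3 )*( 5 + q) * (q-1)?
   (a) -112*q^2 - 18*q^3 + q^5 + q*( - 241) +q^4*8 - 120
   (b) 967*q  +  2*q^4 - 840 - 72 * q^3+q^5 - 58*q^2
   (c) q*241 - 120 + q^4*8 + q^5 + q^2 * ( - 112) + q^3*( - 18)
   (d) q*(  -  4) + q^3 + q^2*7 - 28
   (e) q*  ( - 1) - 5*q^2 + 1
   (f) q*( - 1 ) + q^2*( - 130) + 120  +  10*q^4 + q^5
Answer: c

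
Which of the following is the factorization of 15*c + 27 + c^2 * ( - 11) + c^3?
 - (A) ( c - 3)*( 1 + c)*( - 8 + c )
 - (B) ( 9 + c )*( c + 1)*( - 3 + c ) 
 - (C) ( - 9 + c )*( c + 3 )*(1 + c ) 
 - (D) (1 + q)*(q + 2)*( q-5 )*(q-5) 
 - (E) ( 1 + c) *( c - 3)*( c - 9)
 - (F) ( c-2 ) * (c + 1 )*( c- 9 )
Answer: E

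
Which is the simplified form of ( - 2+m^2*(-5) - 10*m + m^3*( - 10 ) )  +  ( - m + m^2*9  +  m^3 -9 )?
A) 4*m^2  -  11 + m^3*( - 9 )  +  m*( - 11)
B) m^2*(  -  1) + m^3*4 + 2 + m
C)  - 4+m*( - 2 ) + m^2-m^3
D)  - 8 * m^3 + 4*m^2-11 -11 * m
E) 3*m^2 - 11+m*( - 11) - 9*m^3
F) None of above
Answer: A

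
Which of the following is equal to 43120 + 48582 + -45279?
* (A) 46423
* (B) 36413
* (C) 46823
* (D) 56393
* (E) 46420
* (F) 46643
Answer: A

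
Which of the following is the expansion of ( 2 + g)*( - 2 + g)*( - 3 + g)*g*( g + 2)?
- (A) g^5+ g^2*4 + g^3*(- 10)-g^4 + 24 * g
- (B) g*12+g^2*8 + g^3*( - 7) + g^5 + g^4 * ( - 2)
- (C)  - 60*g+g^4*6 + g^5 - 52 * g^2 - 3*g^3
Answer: A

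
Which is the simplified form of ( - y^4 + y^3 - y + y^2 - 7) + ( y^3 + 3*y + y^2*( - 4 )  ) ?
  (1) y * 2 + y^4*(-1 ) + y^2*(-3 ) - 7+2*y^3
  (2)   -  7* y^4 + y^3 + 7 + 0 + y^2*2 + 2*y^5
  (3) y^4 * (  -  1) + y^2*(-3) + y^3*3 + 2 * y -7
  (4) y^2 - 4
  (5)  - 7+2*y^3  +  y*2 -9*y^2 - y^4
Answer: 1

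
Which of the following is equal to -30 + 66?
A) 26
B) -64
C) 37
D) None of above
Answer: D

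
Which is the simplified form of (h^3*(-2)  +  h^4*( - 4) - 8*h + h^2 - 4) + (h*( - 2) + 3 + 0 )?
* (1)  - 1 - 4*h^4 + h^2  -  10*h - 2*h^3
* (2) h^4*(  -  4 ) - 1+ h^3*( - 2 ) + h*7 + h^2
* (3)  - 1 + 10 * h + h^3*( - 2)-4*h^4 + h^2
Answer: 1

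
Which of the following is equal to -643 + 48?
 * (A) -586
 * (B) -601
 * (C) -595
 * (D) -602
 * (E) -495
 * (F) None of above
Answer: C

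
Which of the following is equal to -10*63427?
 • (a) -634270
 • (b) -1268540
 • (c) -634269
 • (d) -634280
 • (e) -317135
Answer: a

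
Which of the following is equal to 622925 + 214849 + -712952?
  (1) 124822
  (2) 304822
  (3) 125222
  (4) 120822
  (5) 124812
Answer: 1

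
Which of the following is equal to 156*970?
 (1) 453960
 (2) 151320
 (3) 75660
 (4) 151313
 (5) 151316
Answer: 2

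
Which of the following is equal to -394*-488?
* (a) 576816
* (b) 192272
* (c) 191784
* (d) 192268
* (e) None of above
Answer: b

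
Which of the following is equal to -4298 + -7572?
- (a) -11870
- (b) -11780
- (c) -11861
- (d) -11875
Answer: a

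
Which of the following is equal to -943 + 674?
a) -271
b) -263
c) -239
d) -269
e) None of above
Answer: d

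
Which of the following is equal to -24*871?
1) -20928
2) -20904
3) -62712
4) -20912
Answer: 2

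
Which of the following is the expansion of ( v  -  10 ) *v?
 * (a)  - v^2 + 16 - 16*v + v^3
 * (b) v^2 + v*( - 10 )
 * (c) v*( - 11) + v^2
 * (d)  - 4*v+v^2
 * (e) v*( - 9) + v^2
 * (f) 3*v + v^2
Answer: b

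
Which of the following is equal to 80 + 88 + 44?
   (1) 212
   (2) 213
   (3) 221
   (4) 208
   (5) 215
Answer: 1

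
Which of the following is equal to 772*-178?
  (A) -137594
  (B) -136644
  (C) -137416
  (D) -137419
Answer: C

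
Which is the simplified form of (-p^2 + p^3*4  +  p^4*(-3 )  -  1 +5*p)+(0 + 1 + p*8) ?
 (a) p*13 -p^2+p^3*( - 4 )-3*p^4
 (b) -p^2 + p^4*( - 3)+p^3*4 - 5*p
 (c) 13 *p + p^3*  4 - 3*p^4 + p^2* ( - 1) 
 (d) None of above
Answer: c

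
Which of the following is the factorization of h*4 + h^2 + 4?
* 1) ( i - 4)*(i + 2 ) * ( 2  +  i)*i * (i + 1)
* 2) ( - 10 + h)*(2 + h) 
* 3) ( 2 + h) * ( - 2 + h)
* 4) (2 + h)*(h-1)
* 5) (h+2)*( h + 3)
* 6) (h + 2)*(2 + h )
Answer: 6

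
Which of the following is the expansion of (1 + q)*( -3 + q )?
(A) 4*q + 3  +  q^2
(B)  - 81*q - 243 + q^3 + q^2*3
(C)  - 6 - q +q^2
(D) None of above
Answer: D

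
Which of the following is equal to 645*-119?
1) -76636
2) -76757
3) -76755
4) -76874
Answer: 3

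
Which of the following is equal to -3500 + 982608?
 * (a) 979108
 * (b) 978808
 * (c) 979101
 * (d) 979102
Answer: a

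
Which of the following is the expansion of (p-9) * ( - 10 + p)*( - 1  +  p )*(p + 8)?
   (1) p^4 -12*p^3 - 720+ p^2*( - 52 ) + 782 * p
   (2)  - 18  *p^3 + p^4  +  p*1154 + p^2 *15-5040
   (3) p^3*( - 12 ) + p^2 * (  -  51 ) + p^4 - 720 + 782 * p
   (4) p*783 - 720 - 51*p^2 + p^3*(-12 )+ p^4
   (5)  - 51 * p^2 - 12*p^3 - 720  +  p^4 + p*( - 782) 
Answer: 3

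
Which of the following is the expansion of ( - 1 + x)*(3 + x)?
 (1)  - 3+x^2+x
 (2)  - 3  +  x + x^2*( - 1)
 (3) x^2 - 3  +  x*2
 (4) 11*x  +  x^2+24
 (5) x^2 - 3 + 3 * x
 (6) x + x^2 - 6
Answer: 3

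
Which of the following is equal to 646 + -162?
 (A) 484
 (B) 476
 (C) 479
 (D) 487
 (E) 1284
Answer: A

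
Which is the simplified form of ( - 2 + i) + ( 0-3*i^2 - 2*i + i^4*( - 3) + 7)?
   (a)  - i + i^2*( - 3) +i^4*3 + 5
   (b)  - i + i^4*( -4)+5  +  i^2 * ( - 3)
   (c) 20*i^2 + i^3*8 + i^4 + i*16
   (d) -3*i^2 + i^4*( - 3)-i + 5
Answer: d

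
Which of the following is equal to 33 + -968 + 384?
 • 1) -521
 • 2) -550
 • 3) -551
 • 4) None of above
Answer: 3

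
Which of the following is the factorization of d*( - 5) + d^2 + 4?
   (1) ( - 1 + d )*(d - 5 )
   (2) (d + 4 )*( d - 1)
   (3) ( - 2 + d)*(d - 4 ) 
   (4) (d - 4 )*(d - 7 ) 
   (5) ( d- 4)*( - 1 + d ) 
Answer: 5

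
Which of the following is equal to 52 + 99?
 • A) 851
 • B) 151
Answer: B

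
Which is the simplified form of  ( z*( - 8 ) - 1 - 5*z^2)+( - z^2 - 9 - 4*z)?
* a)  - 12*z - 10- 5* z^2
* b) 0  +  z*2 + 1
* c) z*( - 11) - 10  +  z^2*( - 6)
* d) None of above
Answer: d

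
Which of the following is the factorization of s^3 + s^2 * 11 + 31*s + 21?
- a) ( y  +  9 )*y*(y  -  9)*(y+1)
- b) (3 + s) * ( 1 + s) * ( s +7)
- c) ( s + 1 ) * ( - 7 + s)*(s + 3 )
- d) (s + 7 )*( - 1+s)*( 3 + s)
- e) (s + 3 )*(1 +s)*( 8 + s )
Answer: b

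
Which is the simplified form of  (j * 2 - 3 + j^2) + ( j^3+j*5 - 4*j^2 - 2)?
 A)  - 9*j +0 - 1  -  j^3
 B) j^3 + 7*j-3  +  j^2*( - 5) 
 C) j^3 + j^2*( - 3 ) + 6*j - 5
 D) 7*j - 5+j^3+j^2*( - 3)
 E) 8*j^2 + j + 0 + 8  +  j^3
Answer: D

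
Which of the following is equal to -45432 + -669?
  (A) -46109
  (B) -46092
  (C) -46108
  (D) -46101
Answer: D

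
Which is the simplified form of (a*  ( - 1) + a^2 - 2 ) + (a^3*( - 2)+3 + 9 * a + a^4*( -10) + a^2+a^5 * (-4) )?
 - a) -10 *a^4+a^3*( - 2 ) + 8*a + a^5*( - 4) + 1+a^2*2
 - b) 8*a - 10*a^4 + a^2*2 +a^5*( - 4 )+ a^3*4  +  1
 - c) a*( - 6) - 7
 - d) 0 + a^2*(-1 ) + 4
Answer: a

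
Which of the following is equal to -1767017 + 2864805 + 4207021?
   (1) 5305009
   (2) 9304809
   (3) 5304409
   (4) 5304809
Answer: 4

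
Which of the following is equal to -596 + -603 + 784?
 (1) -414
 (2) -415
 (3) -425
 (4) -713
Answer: 2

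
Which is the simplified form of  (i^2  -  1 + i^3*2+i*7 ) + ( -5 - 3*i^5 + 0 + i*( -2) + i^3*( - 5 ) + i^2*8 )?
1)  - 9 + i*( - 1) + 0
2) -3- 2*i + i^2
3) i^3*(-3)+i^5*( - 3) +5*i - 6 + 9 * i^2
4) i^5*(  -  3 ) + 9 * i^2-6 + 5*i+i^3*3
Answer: 3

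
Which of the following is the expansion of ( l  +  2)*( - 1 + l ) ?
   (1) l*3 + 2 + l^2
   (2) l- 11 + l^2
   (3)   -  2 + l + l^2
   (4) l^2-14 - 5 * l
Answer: 3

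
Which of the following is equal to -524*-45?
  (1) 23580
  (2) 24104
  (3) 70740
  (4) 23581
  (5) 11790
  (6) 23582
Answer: 1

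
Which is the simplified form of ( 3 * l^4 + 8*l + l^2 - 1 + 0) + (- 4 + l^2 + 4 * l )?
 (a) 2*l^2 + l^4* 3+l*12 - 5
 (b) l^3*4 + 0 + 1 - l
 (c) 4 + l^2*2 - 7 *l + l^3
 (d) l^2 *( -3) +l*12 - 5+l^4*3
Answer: a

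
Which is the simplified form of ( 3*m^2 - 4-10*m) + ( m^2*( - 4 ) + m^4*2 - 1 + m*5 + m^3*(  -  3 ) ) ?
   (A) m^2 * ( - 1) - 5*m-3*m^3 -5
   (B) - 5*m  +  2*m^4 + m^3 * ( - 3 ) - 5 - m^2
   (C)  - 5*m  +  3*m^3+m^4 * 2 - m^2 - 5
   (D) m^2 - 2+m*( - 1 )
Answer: B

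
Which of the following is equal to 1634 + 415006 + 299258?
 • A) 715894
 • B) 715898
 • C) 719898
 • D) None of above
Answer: B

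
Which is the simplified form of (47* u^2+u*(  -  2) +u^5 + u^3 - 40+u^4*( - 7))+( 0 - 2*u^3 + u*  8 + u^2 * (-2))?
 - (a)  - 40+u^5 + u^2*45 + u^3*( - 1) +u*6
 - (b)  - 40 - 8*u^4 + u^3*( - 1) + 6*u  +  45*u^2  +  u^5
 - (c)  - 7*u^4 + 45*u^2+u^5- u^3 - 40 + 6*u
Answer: c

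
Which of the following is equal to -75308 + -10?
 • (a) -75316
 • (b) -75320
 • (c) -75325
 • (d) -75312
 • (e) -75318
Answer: e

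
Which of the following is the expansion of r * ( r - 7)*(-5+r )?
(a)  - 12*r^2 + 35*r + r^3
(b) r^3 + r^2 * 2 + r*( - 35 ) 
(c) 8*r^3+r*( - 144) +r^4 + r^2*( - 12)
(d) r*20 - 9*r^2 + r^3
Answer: a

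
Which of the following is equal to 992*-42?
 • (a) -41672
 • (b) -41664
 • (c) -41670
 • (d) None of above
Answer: b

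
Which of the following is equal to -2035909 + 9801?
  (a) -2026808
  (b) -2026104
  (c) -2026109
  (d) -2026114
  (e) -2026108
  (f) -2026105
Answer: e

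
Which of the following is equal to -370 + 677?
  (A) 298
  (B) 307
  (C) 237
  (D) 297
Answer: B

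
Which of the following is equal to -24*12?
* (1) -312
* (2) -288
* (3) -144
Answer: 2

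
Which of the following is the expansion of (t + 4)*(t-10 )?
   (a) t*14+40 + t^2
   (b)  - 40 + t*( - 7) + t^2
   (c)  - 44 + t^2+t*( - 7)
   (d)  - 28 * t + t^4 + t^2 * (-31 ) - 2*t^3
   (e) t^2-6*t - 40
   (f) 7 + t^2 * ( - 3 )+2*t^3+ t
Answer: e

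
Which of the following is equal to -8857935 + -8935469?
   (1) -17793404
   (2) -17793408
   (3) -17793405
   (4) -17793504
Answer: 1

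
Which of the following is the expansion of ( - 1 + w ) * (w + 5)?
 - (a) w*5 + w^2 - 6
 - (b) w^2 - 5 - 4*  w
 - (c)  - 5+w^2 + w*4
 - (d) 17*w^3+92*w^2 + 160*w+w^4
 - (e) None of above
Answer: c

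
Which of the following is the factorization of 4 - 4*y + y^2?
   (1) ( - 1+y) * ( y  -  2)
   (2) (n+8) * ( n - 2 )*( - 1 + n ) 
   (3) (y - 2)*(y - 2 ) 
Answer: 3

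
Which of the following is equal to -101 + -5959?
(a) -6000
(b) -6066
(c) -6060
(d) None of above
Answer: c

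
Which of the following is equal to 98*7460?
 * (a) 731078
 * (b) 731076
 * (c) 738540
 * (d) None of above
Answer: d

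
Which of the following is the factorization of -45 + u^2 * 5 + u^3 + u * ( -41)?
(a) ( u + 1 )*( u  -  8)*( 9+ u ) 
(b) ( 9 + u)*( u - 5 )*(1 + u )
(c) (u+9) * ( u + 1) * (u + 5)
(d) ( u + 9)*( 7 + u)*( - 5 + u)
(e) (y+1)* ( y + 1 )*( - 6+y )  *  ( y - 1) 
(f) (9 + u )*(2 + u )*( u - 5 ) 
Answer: b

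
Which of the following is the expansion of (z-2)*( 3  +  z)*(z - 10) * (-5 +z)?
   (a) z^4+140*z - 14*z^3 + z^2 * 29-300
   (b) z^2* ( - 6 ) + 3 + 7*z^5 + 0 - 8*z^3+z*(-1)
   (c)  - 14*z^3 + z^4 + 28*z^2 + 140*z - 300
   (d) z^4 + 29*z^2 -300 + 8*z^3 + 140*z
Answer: a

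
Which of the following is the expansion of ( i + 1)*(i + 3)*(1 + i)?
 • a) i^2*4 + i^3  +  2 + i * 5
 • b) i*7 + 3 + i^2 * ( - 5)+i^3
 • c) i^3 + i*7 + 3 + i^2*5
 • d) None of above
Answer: c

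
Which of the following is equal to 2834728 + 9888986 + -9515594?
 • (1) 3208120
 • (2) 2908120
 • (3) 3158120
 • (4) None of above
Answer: 1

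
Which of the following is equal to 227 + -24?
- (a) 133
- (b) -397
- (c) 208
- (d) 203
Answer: d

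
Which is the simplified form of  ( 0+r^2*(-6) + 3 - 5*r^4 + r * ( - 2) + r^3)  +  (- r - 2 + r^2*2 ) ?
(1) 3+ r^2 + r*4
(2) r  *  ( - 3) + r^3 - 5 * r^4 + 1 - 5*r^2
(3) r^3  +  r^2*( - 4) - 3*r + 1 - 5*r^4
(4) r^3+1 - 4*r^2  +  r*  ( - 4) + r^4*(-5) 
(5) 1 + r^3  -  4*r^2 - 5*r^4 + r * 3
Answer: 3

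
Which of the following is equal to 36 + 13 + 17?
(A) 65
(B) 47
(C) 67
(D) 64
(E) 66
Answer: E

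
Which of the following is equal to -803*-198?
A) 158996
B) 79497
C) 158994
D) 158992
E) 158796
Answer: C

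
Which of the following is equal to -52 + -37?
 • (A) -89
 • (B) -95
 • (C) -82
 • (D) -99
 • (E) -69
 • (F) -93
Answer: A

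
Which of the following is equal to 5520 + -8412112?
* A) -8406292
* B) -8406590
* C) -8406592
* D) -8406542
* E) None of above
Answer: C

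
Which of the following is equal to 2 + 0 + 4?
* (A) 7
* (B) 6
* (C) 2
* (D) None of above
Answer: B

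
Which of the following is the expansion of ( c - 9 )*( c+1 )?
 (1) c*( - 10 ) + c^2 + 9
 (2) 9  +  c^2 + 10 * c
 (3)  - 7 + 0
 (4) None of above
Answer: 4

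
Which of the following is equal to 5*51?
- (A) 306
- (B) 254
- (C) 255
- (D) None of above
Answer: C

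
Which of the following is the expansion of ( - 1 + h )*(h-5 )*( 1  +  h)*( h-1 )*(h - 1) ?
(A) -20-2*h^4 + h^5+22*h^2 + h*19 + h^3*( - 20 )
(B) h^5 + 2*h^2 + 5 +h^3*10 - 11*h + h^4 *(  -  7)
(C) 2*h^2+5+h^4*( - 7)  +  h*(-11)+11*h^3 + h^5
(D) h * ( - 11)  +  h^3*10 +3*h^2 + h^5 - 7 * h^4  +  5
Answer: B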